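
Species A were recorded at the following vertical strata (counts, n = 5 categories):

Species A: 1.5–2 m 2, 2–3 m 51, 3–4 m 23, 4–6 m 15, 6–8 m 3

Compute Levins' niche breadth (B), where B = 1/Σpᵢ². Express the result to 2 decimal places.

Proportions for Species A (n=94): 2/94=0.0213, 51/94=0.5426, 23/94=0.2447, 15/94=0.1596, 3/94=0.0319
Σpᵢ² = 0.0213² + 0.5426² + 0.2447² + 0.1596² + 0.0319² = 0.000454 + 0.294415 + 0.059878 + 0.025472 + 0.001018 = 0.381237
B = 1 / 0.381237 = 2.6230

2.62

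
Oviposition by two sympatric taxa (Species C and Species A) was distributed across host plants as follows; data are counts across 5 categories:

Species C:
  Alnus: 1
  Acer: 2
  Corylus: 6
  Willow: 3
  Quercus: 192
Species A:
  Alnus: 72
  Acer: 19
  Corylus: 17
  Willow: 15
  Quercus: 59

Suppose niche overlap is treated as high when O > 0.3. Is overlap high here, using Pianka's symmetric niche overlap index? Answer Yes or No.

Proportions for Species C (n=204): 1/204=0.0049, 2/204=0.0098, 6/204=0.0294, 3/204=0.0147, 192/204=0.9412
Proportions for Species A (n=182): 72/182=0.3956, 19/182=0.1044, 17/182=0.0934, 15/182=0.0824, 59/182=0.3242
Σ p₁ᵢp₂ᵢ = 0.001938 + 0.001023 + 0.002746 + 0.001211 + 0.305137 = 0.312055
Σp_1ᵢ² = 0.0049² + 0.0098² + 0.0294² + 0.0147² + 0.9412² = 0.000024 + 0.000096 + 0.000864 + 0.000216 + 0.885857 = 0.887057
Σp_2ᵢ² = 0.3956² + 0.1044² + 0.0934² + 0.0824² + 0.3242² = 0.156499 + 0.010899 + 0.008724 + 0.006790 + 0.105106 = 0.288018
O = 0.312055 / √(0.887057 × 0.288018) = 0.312055 / 0.5054586 = 0.6174
O = 0.6174 > 0.3 → Yes.

Yes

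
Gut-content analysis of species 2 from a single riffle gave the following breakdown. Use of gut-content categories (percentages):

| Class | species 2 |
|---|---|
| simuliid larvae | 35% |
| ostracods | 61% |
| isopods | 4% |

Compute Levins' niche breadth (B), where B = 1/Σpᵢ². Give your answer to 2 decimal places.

2.02

Convert percentages to proportions (divide by 100).
Σpᵢ² = 0.35² + 0.61² + 0.04² = 0.1225 + 0.3721 + 0.0016 = 0.4962
B = 1 / 0.4962 = 2.0153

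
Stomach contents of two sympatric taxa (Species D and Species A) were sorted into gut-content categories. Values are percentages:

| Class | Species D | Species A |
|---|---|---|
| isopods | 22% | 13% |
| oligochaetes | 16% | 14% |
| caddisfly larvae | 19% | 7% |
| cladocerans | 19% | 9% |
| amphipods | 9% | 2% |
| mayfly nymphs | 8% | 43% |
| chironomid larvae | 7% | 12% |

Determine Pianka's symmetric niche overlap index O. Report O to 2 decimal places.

0.62

Convert percentages to proportions (divide by 100).
Σ p₁ᵢp₂ᵢ = 0.0286 + 0.0224 + 0.0133 + 0.0171 + 0.0018 + 0.0344 + 0.0084 = 0.1260
Σp_1ᵢ² = 0.22² + 0.16² + 0.19² + 0.19² + 0.09² + 0.08² + 0.07² = 0.0484 + 0.0256 + 0.0361 + 0.0361 + 0.0081 + 0.0064 + 0.0049 = 0.1656
Σp_2ᵢ² = 0.13² + 0.14² + 0.07² + 0.09² + 0.02² + 0.43² + 0.12² = 0.0169 + 0.0196 + 0.0049 + 0.0081 + 0.0004 + 0.1849 + 0.0144 = 0.2492
O = 0.1260 / √(0.1656 × 0.2492) = 0.1260 / 0.20314 = 0.6203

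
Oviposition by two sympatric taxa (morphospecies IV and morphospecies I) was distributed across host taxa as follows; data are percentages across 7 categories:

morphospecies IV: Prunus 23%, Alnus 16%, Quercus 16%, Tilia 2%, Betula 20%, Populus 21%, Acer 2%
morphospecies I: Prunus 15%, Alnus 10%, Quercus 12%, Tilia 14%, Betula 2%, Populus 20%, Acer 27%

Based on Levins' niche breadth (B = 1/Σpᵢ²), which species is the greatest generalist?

morphospecies I

Convert percentages to proportions (divide by 100).
Σp_IVᵢ² = 0.23² + 0.16² + 0.16² + 0.02² + 0.20² + 0.21² + 0.02² = 0.0529 + 0.0256 + 0.0256 + 0.0004 + 0.0400 + 0.0441 + 0.0004 = 0.1890
B_IV = 1 / 0.1890 = 5.2910
Σp_Iᵢ² = 0.15² + 0.10² + 0.12² + 0.14² + 0.02² + 0.20² + 0.27² = 0.0225 + 0.0100 + 0.0144 + 0.0196 + 0.0004 + 0.0400 + 0.0729 = 0.1798
B_I = 1 / 0.1798 = 5.5617
Highest B → broadest niche (most generalist): morphospecies I (B = 5.56).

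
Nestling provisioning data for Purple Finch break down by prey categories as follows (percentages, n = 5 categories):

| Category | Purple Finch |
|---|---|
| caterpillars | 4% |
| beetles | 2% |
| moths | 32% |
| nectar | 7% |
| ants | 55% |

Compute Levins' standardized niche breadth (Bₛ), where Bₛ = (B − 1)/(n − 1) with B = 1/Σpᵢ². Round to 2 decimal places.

0.36

Convert percentages to proportions (divide by 100).
Σpᵢ² = 0.04² + 0.02² + 0.32² + 0.07² + 0.55² = 0.0016 + 0.0004 + 0.1024 + 0.0049 + 0.3025 = 0.4118
B = 1 / 0.4118 = 2.4284
Bₛ = (B − 1)/(n − 1) = (2.4284 − 1)/(5 − 1) = 1.4284/4 = 0.3571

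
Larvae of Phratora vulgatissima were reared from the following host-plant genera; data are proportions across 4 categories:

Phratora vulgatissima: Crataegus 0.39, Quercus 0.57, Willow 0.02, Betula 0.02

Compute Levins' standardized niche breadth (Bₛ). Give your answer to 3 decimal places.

Σpᵢ² = 0.39² + 0.57² + 0.02² + 0.02² = 0.1521 + 0.3249 + 0.0004 + 0.0004 = 0.4778
B = 1 / 0.4778 = 2.09293
Bₛ = (B − 1)/(n − 1) = (2.09293 − 1)/(4 − 1) = 1.09293/3 = 0.36431

0.364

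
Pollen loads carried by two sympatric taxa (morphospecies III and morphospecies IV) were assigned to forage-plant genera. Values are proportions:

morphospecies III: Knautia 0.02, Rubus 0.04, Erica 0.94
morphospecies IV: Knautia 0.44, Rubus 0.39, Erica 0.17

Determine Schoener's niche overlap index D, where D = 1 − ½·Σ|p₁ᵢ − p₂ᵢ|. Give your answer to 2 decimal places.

0.23

Σ|p₁ᵢ − p₂ᵢ| = 0.42 + 0.35 + 0.77 = 1.54
D = 1 − ½ × 1.54 = 1 − 0.770 = 0.2300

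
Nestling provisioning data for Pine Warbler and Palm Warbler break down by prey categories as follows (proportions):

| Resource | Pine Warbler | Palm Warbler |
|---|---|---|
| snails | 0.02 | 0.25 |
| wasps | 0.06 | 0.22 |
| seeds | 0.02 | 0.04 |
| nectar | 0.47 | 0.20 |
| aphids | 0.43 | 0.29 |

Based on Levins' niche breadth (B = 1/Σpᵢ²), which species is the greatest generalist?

Σp_Pineᵢ² = 0.02² + 0.06² + 0.02² + 0.47² + 0.43² = 0.0004 + 0.0036 + 0.0004 + 0.2209 + 0.1849 = 0.4102
B_Pine = 1 / 0.4102 = 2.4378
Σp_Palmᵢ² = 0.25² + 0.22² + 0.04² + 0.20² + 0.29² = 0.0625 + 0.0484 + 0.0016 + 0.0400 + 0.0841 = 0.2366
B_Palm = 1 / 0.2366 = 4.2265
Highest B → broadest niche (most generalist): Palm Warbler (B = 4.23).

Palm Warbler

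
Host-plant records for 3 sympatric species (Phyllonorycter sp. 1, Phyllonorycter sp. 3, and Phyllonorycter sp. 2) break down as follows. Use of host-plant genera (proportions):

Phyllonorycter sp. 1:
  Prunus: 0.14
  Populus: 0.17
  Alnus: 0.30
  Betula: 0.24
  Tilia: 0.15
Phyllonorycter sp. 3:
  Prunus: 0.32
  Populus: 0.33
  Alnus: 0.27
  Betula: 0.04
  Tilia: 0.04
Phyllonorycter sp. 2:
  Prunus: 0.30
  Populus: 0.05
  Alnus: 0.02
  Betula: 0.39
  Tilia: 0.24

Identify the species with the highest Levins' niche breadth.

Phyllonorycter sp. 1

Σp_1ᵢ² = 0.14² + 0.17² + 0.30² + 0.24² + 0.15² = 0.0196 + 0.0289 + 0.0900 + 0.0576 + 0.0225 = 0.2186
B_1 = 1 / 0.2186 = 4.5746
Σp_3ᵢ² = 0.32² + 0.33² + 0.27² + 0.04² + 0.04² = 0.1024 + 0.1089 + 0.0729 + 0.0016 + 0.0016 = 0.2874
B_3 = 1 / 0.2874 = 3.4795
Σp_2ᵢ² = 0.30² + 0.05² + 0.02² + 0.39² + 0.24² = 0.0900 + 0.0025 + 0.0004 + 0.1521 + 0.0576 = 0.3026
B_2 = 1 / 0.3026 = 3.3047
Highest B → broadest niche (most generalist): Phyllonorycter sp. 1 (B = 4.57).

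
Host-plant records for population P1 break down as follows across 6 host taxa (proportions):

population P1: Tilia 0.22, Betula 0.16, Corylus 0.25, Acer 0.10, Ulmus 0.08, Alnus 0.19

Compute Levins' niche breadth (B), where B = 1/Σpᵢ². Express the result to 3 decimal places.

5.291

Σpᵢ² = 0.22² + 0.16² + 0.25² + 0.10² + 0.08² + 0.19² = 0.0484 + 0.0256 + 0.0625 + 0.0100 + 0.0064 + 0.0361 = 0.1890
B = 1 / 0.1890 = 5.29101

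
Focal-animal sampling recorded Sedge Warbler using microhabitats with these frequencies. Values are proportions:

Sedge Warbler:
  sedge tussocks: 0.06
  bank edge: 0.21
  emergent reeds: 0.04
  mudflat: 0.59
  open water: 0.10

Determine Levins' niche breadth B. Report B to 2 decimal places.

Σpᵢ² = 0.06² + 0.21² + 0.04² + 0.59² + 0.10² = 0.0036 + 0.0441 + 0.0016 + 0.3481 + 0.0100 = 0.4074
B = 1 / 0.4074 = 2.4546

2.45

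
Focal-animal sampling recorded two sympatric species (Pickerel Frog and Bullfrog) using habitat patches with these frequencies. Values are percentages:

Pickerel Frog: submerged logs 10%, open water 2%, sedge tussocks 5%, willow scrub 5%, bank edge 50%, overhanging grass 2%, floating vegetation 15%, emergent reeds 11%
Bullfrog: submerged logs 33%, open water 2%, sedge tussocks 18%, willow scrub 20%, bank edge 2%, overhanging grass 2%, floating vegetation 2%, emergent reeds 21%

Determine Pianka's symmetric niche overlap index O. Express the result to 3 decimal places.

0.340

Convert percentages to proportions (divide by 100).
Σ p₁ᵢp₂ᵢ = 0.0330 + 0.0004 + 0.0090 + 0.0100 + 0.0100 + 0.0004 + 0.0030 + 0.0231 = 0.0889
Σp_1ᵢ² = 0.10² + 0.02² + 0.05² + 0.05² + 0.50² + 0.02² + 0.15² + 0.11² = 0.0100 + 0.0004 + 0.0025 + 0.0025 + 0.2500 + 0.0004 + 0.0225 + 0.0121 = 0.3004
Σp_2ᵢ² = 0.33² + 0.02² + 0.18² + 0.20² + 0.02² + 0.02² + 0.02² + 0.21² = 0.1089 + 0.0004 + 0.0324 + 0.0400 + 0.0004 + 0.0004 + 0.0004 + 0.0441 = 0.2270
O = 0.0889 / √(0.3004 × 0.2270) = 0.0889 / 0.261134 = 0.34044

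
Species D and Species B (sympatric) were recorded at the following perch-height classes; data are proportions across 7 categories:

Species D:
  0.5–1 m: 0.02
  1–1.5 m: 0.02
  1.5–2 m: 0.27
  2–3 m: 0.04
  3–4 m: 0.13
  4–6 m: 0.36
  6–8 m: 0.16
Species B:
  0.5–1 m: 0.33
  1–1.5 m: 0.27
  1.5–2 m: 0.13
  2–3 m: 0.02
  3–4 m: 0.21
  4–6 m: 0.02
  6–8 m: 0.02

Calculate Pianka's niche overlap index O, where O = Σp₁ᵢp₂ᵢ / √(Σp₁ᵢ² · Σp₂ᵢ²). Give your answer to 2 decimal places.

Σ p₁ᵢp₂ᵢ = 0.0066 + 0.0054 + 0.0351 + 0.0008 + 0.0273 + 0.0072 + 0.0032 = 0.0856
Σp_1ᵢ² = 0.02² + 0.02² + 0.27² + 0.04² + 0.13² + 0.36² + 0.16² = 0.0004 + 0.0004 + 0.0729 + 0.0016 + 0.0169 + 0.1296 + 0.0256 = 0.2474
Σp_2ᵢ² = 0.33² + 0.27² + 0.13² + 0.02² + 0.21² + 0.02² + 0.02² = 0.1089 + 0.0729 + 0.0169 + 0.0004 + 0.0441 + 0.0004 + 0.0004 = 0.2440
O = 0.0856 / √(0.2474 × 0.2440) = 0.0856 / 0.24569 = 0.3484

0.35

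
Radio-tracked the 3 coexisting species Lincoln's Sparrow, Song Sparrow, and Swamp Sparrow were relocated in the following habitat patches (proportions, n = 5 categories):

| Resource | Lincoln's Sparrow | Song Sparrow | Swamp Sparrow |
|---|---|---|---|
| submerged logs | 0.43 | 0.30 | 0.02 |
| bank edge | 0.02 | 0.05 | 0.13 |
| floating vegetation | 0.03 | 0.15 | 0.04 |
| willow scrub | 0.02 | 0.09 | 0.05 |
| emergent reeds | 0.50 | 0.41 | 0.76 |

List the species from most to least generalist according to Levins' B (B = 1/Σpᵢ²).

Song Sparrow > Lincoln's Sparrow > Swamp Sparrow

Σp_Lincᵢ² = 0.43² + 0.02² + 0.03² + 0.02² + 0.50² = 0.1849 + 0.0004 + 0.0009 + 0.0004 + 0.2500 = 0.4366
B_Linc = 1 / 0.4366 = 2.2904
Σp_Songᵢ² = 0.30² + 0.05² + 0.15² + 0.09² + 0.41² = 0.0900 + 0.0025 + 0.0225 + 0.0081 + 0.1681 = 0.2912
B_Song = 1 / 0.2912 = 3.4341
Σp_Swamᵢ² = 0.02² + 0.13² + 0.04² + 0.05² + 0.76² = 0.0004 + 0.0169 + 0.0016 + 0.0025 + 0.5776 = 0.5990
B_Swam = 1 / 0.5990 = 1.6694
Ranking by B (broadest → narrowest): Song Sparrow (3.43) > Lincoln's Sparrow (2.29) > Swamp Sparrow (1.67)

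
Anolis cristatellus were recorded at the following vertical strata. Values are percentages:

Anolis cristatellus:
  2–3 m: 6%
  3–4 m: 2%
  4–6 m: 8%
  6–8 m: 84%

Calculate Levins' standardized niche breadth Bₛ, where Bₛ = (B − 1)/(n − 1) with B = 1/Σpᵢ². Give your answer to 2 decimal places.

Convert percentages to proportions (divide by 100).
Σpᵢ² = 0.06² + 0.02² + 0.08² + 0.84² = 0.0036 + 0.0004 + 0.0064 + 0.7056 = 0.7160
B = 1 / 0.7160 = 1.3966
Bₛ = (B − 1)/(n − 1) = (1.3966 − 1)/(4 − 1) = 0.3966/3 = 0.1322

0.13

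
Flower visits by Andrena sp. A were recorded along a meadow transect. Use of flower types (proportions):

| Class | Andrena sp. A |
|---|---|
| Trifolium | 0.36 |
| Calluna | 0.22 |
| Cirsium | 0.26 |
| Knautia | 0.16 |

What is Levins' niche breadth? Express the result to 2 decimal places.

Σpᵢ² = 0.36² + 0.22² + 0.26² + 0.16² = 0.1296 + 0.0484 + 0.0676 + 0.0256 = 0.2712
B = 1 / 0.2712 = 3.6873

3.69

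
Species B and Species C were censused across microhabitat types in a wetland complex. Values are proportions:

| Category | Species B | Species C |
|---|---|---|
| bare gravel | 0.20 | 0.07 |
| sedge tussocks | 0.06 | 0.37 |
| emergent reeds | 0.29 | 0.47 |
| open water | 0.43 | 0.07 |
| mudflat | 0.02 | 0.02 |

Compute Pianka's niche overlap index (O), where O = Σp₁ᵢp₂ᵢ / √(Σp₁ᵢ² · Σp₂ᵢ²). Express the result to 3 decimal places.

0.598

Σ p₁ᵢp₂ᵢ = 0.0140 + 0.0222 + 0.1363 + 0.0301 + 0.0004 = 0.2030
Σp_1ᵢ² = 0.20² + 0.06² + 0.29² + 0.43² + 0.02² = 0.0400 + 0.0036 + 0.0841 + 0.1849 + 0.0004 = 0.3130
Σp_2ᵢ² = 0.07² + 0.37² + 0.47² + 0.07² + 0.02² = 0.0049 + 0.1369 + 0.2209 + 0.0049 + 0.0004 = 0.3680
O = 0.2030 / √(0.3130 × 0.3680) = 0.2030 / 0.339388 = 0.59814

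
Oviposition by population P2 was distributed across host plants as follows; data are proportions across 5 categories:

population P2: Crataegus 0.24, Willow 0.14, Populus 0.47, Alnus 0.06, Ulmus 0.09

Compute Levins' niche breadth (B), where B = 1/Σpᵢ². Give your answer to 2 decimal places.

3.23

Σpᵢ² = 0.24² + 0.14² + 0.47² + 0.06² + 0.09² = 0.0576 + 0.0196 + 0.2209 + 0.0036 + 0.0081 = 0.3098
B = 1 / 0.3098 = 3.2279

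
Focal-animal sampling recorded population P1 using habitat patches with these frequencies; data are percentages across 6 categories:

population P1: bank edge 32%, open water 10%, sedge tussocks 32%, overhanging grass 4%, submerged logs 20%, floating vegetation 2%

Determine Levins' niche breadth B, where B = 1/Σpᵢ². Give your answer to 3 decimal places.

Convert percentages to proportions (divide by 100).
Σpᵢ² = 0.32² + 0.10² + 0.32² + 0.04² + 0.20² + 0.02² = 0.1024 + 0.0100 + 0.1024 + 0.0016 + 0.0400 + 0.0004 = 0.2568
B = 1 / 0.2568 = 3.89408

3.894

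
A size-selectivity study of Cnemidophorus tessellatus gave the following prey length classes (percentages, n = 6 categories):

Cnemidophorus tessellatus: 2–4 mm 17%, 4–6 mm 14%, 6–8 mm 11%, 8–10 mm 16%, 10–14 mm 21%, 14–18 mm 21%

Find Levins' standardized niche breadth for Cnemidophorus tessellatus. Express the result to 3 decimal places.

Convert percentages to proportions (divide by 100).
Σpᵢ² = 0.17² + 0.14² + 0.11² + 0.16² + 0.21² + 0.21² = 0.0289 + 0.0196 + 0.0121 + 0.0256 + 0.0441 + 0.0441 = 0.1744
B = 1 / 0.1744 = 5.73394
Bₛ = (B − 1)/(n − 1) = (5.73394 − 1)/(6 − 1) = 4.73394/5 = 0.94679

0.947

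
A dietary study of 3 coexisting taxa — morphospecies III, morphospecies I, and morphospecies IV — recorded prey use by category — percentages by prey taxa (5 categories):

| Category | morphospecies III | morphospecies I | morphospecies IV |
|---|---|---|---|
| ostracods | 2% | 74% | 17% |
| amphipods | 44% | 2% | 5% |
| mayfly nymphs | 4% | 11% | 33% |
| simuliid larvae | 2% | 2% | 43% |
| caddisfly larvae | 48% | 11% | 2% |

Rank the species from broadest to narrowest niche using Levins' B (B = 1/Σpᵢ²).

Convert percentages to proportions (divide by 100).
Σp_IIIᵢ² = 0.02² + 0.44² + 0.04² + 0.02² + 0.48² = 0.0004 + 0.1936 + 0.0016 + 0.0004 + 0.2304 = 0.4264
B_III = 1 / 0.4264 = 2.3452
Σp_Iᵢ² = 0.74² + 0.02² + 0.11² + 0.02² + 0.11² = 0.5476 + 0.0004 + 0.0121 + 0.0004 + 0.0121 = 0.5726
B_I = 1 / 0.5726 = 1.7464
Σp_IVᵢ² = 0.17² + 0.05² + 0.33² + 0.43² + 0.02² = 0.0289 + 0.0025 + 0.1089 + 0.1849 + 0.0004 = 0.3256
B_IV = 1 / 0.3256 = 3.0713
Ranking by B (broadest → narrowest): morphospecies IV (3.07) > morphospecies III (2.35) > morphospecies I (1.75)

morphospecies IV > morphospecies III > morphospecies I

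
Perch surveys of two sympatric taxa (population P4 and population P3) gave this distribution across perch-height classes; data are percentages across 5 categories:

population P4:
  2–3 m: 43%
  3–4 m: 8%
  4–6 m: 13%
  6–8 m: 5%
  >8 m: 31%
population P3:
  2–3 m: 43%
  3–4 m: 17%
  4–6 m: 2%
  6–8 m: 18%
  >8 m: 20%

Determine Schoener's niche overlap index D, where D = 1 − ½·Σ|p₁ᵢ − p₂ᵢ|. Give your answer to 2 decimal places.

0.78

Convert percentages to proportions (divide by 100).
Σ|p₁ᵢ − p₂ᵢ| = 0.00 + 0.09 + 0.11 + 0.13 + 0.11 = 0.44
D = 1 − ½ × 0.44 = 1 − 0.220 = 0.7800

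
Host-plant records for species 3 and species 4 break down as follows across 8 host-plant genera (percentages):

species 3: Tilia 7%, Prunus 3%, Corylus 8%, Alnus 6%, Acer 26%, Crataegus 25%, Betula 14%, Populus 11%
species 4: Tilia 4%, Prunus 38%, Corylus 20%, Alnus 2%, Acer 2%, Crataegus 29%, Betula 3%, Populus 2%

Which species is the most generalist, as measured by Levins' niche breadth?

Convert percentages to proportions (divide by 100).
Σp_3ᵢ² = 0.07² + 0.03² + 0.08² + 0.06² + 0.26² + 0.25² + 0.14² + 0.11² = 0.0049 + 0.0009 + 0.0064 + 0.0036 + 0.0676 + 0.0625 + 0.0196 + 0.0121 = 0.1776
B_3 = 1 / 0.1776 = 5.6306
Σp_4ᵢ² = 0.04² + 0.38² + 0.20² + 0.02² + 0.02² + 0.29² + 0.03² + 0.02² = 0.0016 + 0.1444 + 0.0400 + 0.0004 + 0.0004 + 0.0841 + 0.0009 + 0.0004 = 0.2722
B_4 = 1 / 0.2722 = 3.6738
Highest B → broadest niche (most generalist): species 3 (B = 5.63).

species 3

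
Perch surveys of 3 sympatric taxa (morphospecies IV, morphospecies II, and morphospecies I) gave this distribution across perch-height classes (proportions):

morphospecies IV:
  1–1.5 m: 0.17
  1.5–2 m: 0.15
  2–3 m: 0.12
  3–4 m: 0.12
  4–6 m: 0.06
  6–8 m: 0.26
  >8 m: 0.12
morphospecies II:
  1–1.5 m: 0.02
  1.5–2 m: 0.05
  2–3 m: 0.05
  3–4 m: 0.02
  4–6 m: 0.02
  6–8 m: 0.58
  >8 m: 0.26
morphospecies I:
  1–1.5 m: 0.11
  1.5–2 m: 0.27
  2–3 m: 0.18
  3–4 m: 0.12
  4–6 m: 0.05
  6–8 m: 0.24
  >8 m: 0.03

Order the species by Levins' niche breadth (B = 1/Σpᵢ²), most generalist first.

morphospecies IV > morphospecies I > morphospecies II

Σp_IVᵢ² = 0.17² + 0.15² + 0.12² + 0.12² + 0.06² + 0.26² + 0.12² = 0.0289 + 0.0225 + 0.0144 + 0.0144 + 0.0036 + 0.0676 + 0.0144 = 0.1658
B_IV = 1 / 0.1658 = 6.0314
Σp_IIᵢ² = 0.02² + 0.05² + 0.05² + 0.02² + 0.02² + 0.58² + 0.26² = 0.0004 + 0.0025 + 0.0025 + 0.0004 + 0.0004 + 0.3364 + 0.0676 = 0.4102
B_II = 1 / 0.4102 = 2.4378
Σp_Iᵢ² = 0.11² + 0.27² + 0.18² + 0.12² + 0.05² + 0.24² + 0.03² = 0.0121 + 0.0729 + 0.0324 + 0.0144 + 0.0025 + 0.0576 + 0.0009 = 0.1928
B_I = 1 / 0.1928 = 5.1867
Ranking by B (broadest → narrowest): morphospecies IV (6.03) > morphospecies I (5.19) > morphospecies II (2.44)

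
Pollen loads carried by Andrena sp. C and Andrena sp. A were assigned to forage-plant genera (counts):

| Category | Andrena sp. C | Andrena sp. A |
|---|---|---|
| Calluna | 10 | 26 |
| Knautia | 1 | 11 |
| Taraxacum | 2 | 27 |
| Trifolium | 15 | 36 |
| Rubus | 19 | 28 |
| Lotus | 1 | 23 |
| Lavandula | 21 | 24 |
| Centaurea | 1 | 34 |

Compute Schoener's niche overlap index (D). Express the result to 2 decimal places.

0.62

Proportions for Andrena sp. C (n=70): 10/70=0.1429, 1/70=0.0143, 2/70=0.0286, 15/70=0.2143, 19/70=0.2714, 1/70=0.0143, 21/70=0.3000, 1/70=0.0143
Proportions for Andrena sp. A (n=209): 26/209=0.1244, 11/209=0.0526, 27/209=0.1292, 36/209=0.1722, 28/209=0.1340, 23/209=0.1100, 24/209=0.1148, 34/209=0.1627
Σ|p₁ᵢ − p₂ᵢ| = 0.0185 + 0.0383 + 0.1006 + 0.0421 + 0.1374 + 0.0957 + 0.1852 + 0.1484 = 0.7662
D = 1 − ½ × 0.7662 = 1 − 0.38310 = 0.61690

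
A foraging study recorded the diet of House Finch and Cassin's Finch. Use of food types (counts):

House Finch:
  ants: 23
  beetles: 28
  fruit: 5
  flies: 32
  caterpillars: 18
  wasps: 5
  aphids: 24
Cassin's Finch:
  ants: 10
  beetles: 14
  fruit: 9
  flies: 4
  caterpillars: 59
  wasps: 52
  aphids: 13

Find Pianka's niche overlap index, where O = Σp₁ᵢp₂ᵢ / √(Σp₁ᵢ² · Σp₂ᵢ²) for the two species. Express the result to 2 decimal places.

0.52

Proportions for House Finch (n=135): 23/135=0.1704, 28/135=0.2074, 5/135=0.0370, 32/135=0.2370, 18/135=0.1333, 5/135=0.0370, 24/135=0.1778
Proportions for Cassin's Finch (n=161): 10/161=0.0621, 14/161=0.0870, 9/161=0.0559, 4/161=0.0248, 59/161=0.3665, 52/161=0.3230, 13/161=0.0807
Σ p₁ᵢp₂ᵢ = 0.010582 + 0.018044 + 0.002068 + 0.005878 + 0.048854 + 0.011951 + 0.014348 = 0.111725
Σp_1ᵢ² = 0.1704² + 0.2074² + 0.0370² + 0.2370² + 0.1333² + 0.0370² + 0.1778² = 0.029036 + 0.043015 + 0.001369 + 0.056169 + 0.017769 + 0.001369 + 0.031613 = 0.180340
Σp_2ᵢ² = 0.0621² + 0.0870² + 0.0559² + 0.0248² + 0.3665² + 0.3230² + 0.0807² = 0.003856 + 0.007569 + 0.003125 + 0.000615 + 0.134322 + 0.104329 + 0.006512 = 0.260328
O = 0.111725 / √(0.180340 × 0.260328) = 0.111725 / 0.2166738 = 0.5156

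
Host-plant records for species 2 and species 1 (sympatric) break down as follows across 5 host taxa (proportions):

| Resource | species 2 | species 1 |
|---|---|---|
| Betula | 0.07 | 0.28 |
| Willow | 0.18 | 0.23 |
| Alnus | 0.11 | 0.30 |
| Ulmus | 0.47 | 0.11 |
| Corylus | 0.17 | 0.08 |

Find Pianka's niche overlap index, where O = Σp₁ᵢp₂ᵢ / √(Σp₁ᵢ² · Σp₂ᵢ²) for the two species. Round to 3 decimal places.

Σ p₁ᵢp₂ᵢ = 0.0196 + 0.0414 + 0.0330 + 0.0517 + 0.0136 = 0.1593
Σp_1ᵢ² = 0.07² + 0.18² + 0.11² + 0.47² + 0.17² = 0.0049 + 0.0324 + 0.0121 + 0.2209 + 0.0289 = 0.2992
Σp_2ᵢ² = 0.28² + 0.23² + 0.30² + 0.11² + 0.08² = 0.0784 + 0.0529 + 0.0900 + 0.0121 + 0.0064 = 0.2398
O = 0.1593 / √(0.2992 × 0.2398) = 0.1593 / 0.267858 = 0.59472

0.595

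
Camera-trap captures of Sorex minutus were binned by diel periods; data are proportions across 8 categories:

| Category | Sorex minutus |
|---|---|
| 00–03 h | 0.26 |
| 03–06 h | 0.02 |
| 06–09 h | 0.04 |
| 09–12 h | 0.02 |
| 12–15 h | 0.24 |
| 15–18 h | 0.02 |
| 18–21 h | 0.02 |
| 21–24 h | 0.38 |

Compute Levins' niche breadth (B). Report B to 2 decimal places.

3.67

Σpᵢ² = 0.26² + 0.02² + 0.04² + 0.02² + 0.24² + 0.02² + 0.02² + 0.38² = 0.0676 + 0.0004 + 0.0016 + 0.0004 + 0.0576 + 0.0004 + 0.0004 + 0.1444 = 0.2728
B = 1 / 0.2728 = 3.6657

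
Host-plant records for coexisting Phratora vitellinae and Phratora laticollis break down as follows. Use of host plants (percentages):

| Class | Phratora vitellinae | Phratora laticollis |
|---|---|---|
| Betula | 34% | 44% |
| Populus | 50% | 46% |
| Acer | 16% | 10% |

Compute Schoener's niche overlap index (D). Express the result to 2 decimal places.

Convert percentages to proportions (divide by 100).
Σ|p₁ᵢ − p₂ᵢ| = 0.10 + 0.04 + 0.06 = 0.20
D = 1 − ½ × 0.20 = 1 − 0.100 = 0.9000

0.90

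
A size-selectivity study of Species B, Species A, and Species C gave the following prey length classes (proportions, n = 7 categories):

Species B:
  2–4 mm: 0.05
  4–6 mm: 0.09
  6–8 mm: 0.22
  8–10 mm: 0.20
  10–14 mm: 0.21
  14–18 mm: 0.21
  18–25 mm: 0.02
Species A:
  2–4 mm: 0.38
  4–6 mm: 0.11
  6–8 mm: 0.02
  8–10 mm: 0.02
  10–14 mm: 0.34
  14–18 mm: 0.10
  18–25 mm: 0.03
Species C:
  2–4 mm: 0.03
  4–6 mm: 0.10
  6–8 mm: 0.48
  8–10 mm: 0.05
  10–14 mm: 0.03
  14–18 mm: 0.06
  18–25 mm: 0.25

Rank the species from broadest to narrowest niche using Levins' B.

Species B > Species A > Species C

Σp_Bᵢ² = 0.05² + 0.09² + 0.22² + 0.20² + 0.21² + 0.21² + 0.02² = 0.0025 + 0.0081 + 0.0484 + 0.0400 + 0.0441 + 0.0441 + 0.0004 = 0.1876
B_B = 1 / 0.1876 = 5.3305
Σp_Aᵢ² = 0.38² + 0.11² + 0.02² + 0.02² + 0.34² + 0.10² + 0.03² = 0.1444 + 0.0121 + 0.0004 + 0.0004 + 0.1156 + 0.0100 + 0.0009 = 0.2838
B_A = 1 / 0.2838 = 3.5236
Σp_Cᵢ² = 0.03² + 0.10² + 0.48² + 0.05² + 0.03² + 0.06² + 0.25² = 0.0009 + 0.0100 + 0.2304 + 0.0025 + 0.0009 + 0.0036 + 0.0625 = 0.3108
B_C = 1 / 0.3108 = 3.2175
Ranking by B (broadest → narrowest): Species B (5.33) > Species A (3.52) > Species C (3.22)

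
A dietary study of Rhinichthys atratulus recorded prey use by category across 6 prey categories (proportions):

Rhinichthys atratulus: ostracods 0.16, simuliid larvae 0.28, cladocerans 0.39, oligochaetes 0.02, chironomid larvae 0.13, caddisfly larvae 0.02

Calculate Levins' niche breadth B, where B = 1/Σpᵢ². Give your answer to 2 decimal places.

Σpᵢ² = 0.16² + 0.28² + 0.39² + 0.02² + 0.13² + 0.02² = 0.0256 + 0.0784 + 0.1521 + 0.0004 + 0.0169 + 0.0004 = 0.2738
B = 1 / 0.2738 = 3.6523

3.65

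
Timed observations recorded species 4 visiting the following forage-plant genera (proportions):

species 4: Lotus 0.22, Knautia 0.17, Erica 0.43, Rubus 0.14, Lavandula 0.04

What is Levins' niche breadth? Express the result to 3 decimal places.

3.529

Σpᵢ² = 0.22² + 0.17² + 0.43² + 0.14² + 0.04² = 0.0484 + 0.0289 + 0.1849 + 0.0196 + 0.0016 = 0.2834
B = 1 / 0.2834 = 3.52858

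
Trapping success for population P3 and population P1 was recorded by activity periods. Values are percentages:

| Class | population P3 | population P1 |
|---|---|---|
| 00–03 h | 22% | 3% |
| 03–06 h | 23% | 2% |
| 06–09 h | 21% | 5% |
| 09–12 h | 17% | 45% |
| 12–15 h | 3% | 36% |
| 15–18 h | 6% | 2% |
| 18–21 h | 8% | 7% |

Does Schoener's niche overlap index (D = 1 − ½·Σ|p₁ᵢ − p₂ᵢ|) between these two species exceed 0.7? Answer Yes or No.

Convert percentages to proportions (divide by 100).
Σ|p₁ᵢ − p₂ᵢ| = 0.19 + 0.21 + 0.16 + 0.28 + 0.33 + 0.04 + 0.01 = 1.22
D = 1 − ½ × 1.22 = 1 − 0.610 = 0.3900
D = 0.3900 < 0.7 → No.

No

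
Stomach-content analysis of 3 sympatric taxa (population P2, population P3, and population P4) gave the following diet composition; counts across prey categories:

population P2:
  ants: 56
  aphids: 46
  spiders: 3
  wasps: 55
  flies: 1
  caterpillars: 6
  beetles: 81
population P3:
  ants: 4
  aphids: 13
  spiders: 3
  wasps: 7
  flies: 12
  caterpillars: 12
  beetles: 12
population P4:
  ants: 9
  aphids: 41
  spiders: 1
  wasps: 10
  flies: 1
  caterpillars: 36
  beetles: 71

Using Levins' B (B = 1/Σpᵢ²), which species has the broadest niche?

Proportions for population P2 (n=248): 56/248=0.2258, 46/248=0.1855, 3/248=0.0121, 55/248=0.2218, 1/248=0.0040, 6/248=0.0242, 81/248=0.3266
Proportions for population P3 (n=63): 4/63=0.0635, 13/63=0.2063, 3/63=0.0476, 7/63=0.1111, 12/63=0.1905, 12/63=0.1905, 12/63=0.1905
Proportions for population P4 (n=169): 9/169=0.0533, 41/169=0.2426, 1/169=0.0059, 10/169=0.0592, 1/169=0.0059, 36/169=0.2130, 71/169=0.4201
Σp_P2ᵢ² = 0.2258² + 0.1855² + 0.0121² + 0.2218² + 0.0040² + 0.0242² + 0.3266² = 0.050986 + 0.034410 + 0.000146 + 0.049195 + 0.000016 + 0.000586 + 0.106668 = 0.242007
B_P2 = 1 / 0.242007 = 4.1321
Σp_P3ᵢ² = 0.0635² + 0.2063² + 0.0476² + 0.1111² + 0.1905² + 0.1905² + 0.1905² = 0.004032 + 0.042560 + 0.002266 + 0.012343 + 0.036290 + 0.036290 + 0.036290 = 0.170071
B_P3 = 1 / 0.170071 = 5.8799
Σp_P4ᵢ² = 0.0533² + 0.2426² + 0.0059² + 0.0592² + 0.0059² + 0.2130² + 0.4201² = 0.002841 + 0.058855 + 0.000035 + 0.003505 + 0.000035 + 0.045369 + 0.176484 = 0.287124
B_P4 = 1 / 0.287124 = 3.4828
Highest B → broadest niche (most generalist): population P3 (B = 5.88).

population P3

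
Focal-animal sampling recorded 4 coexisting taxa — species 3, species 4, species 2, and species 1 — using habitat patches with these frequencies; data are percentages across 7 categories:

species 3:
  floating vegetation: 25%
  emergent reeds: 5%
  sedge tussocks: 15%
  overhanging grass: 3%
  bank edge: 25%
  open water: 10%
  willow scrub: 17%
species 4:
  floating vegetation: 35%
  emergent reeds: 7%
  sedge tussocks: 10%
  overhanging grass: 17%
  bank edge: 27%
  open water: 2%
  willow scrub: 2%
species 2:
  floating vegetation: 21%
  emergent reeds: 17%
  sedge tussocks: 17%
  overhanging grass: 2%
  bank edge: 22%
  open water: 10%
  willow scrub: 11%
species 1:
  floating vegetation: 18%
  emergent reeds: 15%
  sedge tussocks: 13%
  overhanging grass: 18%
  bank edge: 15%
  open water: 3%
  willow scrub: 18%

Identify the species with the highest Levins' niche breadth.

species 1

Convert percentages to proportions (divide by 100).
Σp_3ᵢ² = 0.25² + 0.05² + 0.15² + 0.03² + 0.25² + 0.10² + 0.17² = 0.0625 + 0.0025 + 0.0225 + 0.0009 + 0.0625 + 0.0100 + 0.0289 = 0.1898
B_3 = 1 / 0.1898 = 5.2687
Σp_4ᵢ² = 0.35² + 0.07² + 0.10² + 0.17² + 0.27² + 0.02² + 0.02² = 0.1225 + 0.0049 + 0.0100 + 0.0289 + 0.0729 + 0.0004 + 0.0004 = 0.2400
B_4 = 1 / 0.2400 = 4.1667
Σp_2ᵢ² = 0.21² + 0.17² + 0.17² + 0.02² + 0.22² + 0.10² + 0.11² = 0.0441 + 0.0289 + 0.0289 + 0.0004 + 0.0484 + 0.0100 + 0.0121 = 0.1728
B_2 = 1 / 0.1728 = 5.7870
Σp_1ᵢ² = 0.18² + 0.15² + 0.13² + 0.18² + 0.15² + 0.03² + 0.18² = 0.0324 + 0.0225 + 0.0169 + 0.0324 + 0.0225 + 0.0009 + 0.0324 = 0.1600
B_1 = 1 / 0.1600 = 6.2500
Highest B → broadest niche (most generalist): species 1 (B = 6.25).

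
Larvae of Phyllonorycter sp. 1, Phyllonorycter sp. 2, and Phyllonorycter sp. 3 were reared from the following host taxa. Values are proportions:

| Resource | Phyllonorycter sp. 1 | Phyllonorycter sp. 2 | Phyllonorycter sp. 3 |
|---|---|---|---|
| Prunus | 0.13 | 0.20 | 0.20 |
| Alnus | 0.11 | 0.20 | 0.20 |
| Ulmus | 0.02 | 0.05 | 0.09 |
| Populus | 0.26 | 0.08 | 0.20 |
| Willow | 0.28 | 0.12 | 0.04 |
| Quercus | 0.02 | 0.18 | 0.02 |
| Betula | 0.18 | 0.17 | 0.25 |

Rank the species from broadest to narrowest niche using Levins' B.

Σp_1ᵢ² = 0.13² + 0.11² + 0.02² + 0.26² + 0.28² + 0.02² + 0.18² = 0.0169 + 0.0121 + 0.0004 + 0.0676 + 0.0784 + 0.0004 + 0.0324 = 0.2082
B_1 = 1 / 0.2082 = 4.8031
Σp_2ᵢ² = 0.20² + 0.20² + 0.05² + 0.08² + 0.12² + 0.18² + 0.17² = 0.0400 + 0.0400 + 0.0025 + 0.0064 + 0.0144 + 0.0324 + 0.0289 = 0.1646
B_2 = 1 / 0.1646 = 6.0753
Σp_3ᵢ² = 0.20² + 0.20² + 0.09² + 0.20² + 0.04² + 0.02² + 0.25² = 0.0400 + 0.0400 + 0.0081 + 0.0400 + 0.0016 + 0.0004 + 0.0625 = 0.1926
B_3 = 1 / 0.1926 = 5.1921
Ranking by B (broadest → narrowest): Phyllonorycter sp. 2 (6.08) > Phyllonorycter sp. 3 (5.19) > Phyllonorycter sp. 1 (4.80)

Phyllonorycter sp. 2 > Phyllonorycter sp. 3 > Phyllonorycter sp. 1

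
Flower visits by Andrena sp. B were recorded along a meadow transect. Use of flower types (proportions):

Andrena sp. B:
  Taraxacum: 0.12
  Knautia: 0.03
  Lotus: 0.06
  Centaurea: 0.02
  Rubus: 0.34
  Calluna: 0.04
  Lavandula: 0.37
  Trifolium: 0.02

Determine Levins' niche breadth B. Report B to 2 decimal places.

3.65

Σpᵢ² = 0.12² + 0.03² + 0.06² + 0.02² + 0.34² + 0.04² + 0.37² + 0.02² = 0.0144 + 0.0009 + 0.0036 + 0.0004 + 0.1156 + 0.0016 + 0.1369 + 0.0004 = 0.2738
B = 1 / 0.2738 = 3.6523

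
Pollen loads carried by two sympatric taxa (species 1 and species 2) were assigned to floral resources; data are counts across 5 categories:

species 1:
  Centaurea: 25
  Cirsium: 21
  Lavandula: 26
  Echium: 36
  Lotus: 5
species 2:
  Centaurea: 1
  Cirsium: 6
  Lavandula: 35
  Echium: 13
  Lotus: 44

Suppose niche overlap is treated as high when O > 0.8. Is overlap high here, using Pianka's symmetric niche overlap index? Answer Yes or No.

Proportions for species 1 (n=113): 25/113=0.2212, 21/113=0.1858, 26/113=0.2301, 36/113=0.3186, 5/113=0.0442
Proportions for species 2 (n=99): 1/99=0.0101, 6/99=0.0606, 35/99=0.3535, 13/99=0.1313, 44/99=0.4444
Σ p₁ᵢp₂ᵢ = 0.002234 + 0.011259 + 0.081340 + 0.041832 + 0.019642 = 0.156307
Σp_1ᵢ² = 0.2212² + 0.1858² + 0.2301² + 0.3186² + 0.0442² = 0.048929 + 0.034522 + 0.052946 + 0.101506 + 0.001954 = 0.239857
Σp_2ᵢ² = 0.0101² + 0.0606² + 0.3535² + 0.1313² + 0.4444² = 0.000102 + 0.003672 + 0.124962 + 0.017240 + 0.197491 = 0.343467
O = 0.156307 / √(0.239857 × 0.343467) = 0.156307 / 0.2870243 = 0.5446
O = 0.5446 < 0.8 → No.

No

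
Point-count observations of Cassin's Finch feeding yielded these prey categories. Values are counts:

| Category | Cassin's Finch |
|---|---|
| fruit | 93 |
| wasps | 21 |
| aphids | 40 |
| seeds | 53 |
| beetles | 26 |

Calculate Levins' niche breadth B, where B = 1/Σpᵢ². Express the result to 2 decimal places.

Proportions for Cassin's Finch (n=233): 93/233=0.3991, 21/233=0.0901, 40/233=0.1717, 53/233=0.2275, 26/233=0.1116
Σpᵢ² = 0.3991² + 0.0901² + 0.1717² + 0.2275² + 0.1116² = 0.159281 + 0.008118 + 0.029481 + 0.051756 + 0.012455 = 0.261091
B = 1 / 0.261091 = 3.8301

3.83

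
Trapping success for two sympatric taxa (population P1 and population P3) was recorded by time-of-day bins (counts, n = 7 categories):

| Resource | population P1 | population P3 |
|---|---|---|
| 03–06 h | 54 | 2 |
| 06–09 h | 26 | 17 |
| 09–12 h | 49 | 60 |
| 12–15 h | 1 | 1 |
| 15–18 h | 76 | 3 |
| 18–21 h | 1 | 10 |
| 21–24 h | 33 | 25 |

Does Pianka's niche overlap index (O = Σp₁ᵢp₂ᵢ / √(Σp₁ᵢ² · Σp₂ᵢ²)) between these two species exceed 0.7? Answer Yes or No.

No

Proportions for population P1 (n=240): 54/240=0.2250, 26/240=0.1083, 49/240=0.2042, 1/240=0.0042, 76/240=0.3167, 1/240=0.0042, 33/240=0.1375
Proportions for population P3 (n=118): 2/118=0.0169, 17/118=0.1441, 60/118=0.5085, 1/118=0.0085, 3/118=0.0254, 10/118=0.0847, 25/118=0.2119
Σ p₁ᵢp₂ᵢ = 0.003803 + 0.015606 + 0.103836 + 0.000036 + 0.008044 + 0.000356 + 0.029136 = 0.160817
Σp_1ᵢ² = 0.2250² + 0.1083² + 0.2042² + 0.0042² + 0.3167² + 0.0042² + 0.1375² = 0.050625 + 0.011729 + 0.041698 + 0.000018 + 0.100299 + 0.000018 + 0.018906 = 0.223293
Σp_2ᵢ² = 0.0169² + 0.1441² + 0.5085² + 0.0085² + 0.0254² + 0.0847² + 0.2119² = 0.000286 + 0.020765 + 0.258572 + 0.000072 + 0.000645 + 0.007174 + 0.044902 = 0.332416
O = 0.160817 / √(0.223293 × 0.332416) = 0.160817 / 0.2724448 = 0.5903
O = 0.5903 < 0.7 → No.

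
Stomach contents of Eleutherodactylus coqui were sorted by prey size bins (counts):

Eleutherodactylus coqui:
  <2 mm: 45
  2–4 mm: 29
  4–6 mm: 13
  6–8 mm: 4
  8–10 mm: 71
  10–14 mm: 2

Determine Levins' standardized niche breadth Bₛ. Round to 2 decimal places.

0.46

Proportions for Eleutherodactylus coqui (n=164): 45/164=0.2744, 29/164=0.1768, 13/164=0.0793, 4/164=0.0244, 71/164=0.4329, 2/164=0.0122
Σpᵢ² = 0.2744² + 0.1768² + 0.0793² + 0.0244² + 0.4329² + 0.0122² = 0.075295 + 0.031258 + 0.006288 + 0.000595 + 0.187402 + 0.000149 = 0.300987
B = 1 / 0.300987 = 3.3224
Bₛ = (B − 1)/(n − 1) = (3.3224 − 1)/(6 − 1) = 2.3224/5 = 0.4645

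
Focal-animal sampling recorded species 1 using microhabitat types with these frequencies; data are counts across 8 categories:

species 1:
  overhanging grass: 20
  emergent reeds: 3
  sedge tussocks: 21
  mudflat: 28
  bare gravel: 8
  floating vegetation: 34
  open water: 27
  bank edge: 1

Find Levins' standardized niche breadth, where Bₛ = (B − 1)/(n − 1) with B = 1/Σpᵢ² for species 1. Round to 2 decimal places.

0.66

Proportions for species 1 (n=142): 20/142=0.1408, 3/142=0.0211, 21/142=0.1479, 28/142=0.1972, 8/142=0.0563, 34/142=0.2394, 27/142=0.1901, 1/142=0.0070
Σpᵢ² = 0.1408² + 0.0211² + 0.1479² + 0.1972² + 0.0563² + 0.2394² + 0.1901² + 0.0070² = 0.019825 + 0.000445 + 0.021874 + 0.038888 + 0.003170 + 0.057312 + 0.036138 + 0.000049 = 0.177701
B = 1 / 0.177701 = 5.6274
Bₛ = (B − 1)/(n − 1) = (5.6274 − 1)/(8 − 1) = 4.6274/7 = 0.6611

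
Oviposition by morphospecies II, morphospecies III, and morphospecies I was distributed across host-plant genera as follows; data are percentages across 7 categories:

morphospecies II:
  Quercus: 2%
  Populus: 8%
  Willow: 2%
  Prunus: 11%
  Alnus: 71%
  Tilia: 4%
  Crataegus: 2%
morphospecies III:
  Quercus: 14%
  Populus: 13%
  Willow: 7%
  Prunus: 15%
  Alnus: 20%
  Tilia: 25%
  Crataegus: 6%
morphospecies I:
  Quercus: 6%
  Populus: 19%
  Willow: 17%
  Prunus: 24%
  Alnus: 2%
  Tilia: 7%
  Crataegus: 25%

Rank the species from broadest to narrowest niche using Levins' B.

morphospecies III > morphospecies I > morphospecies II

Convert percentages to proportions (divide by 100).
Σp_IIᵢ² = 0.02² + 0.08² + 0.02² + 0.11² + 0.71² + 0.04² + 0.02² = 0.0004 + 0.0064 + 0.0004 + 0.0121 + 0.5041 + 0.0016 + 0.0004 = 0.5254
B_II = 1 / 0.5254 = 1.9033
Σp_IIIᵢ² = 0.14² + 0.13² + 0.07² + 0.15² + 0.20² + 0.25² + 0.06² = 0.0196 + 0.0169 + 0.0049 + 0.0225 + 0.0400 + 0.0625 + 0.0036 = 0.1700
B_III = 1 / 0.1700 = 5.8824
Σp_Iᵢ² = 0.06² + 0.19² + 0.17² + 0.24² + 0.02² + 0.07² + 0.25² = 0.0036 + 0.0361 + 0.0289 + 0.0576 + 0.0004 + 0.0049 + 0.0625 = 0.1940
B_I = 1 / 0.1940 = 5.1546
Ranking by B (broadest → narrowest): morphospecies III (5.88) > morphospecies I (5.15) > morphospecies II (1.90)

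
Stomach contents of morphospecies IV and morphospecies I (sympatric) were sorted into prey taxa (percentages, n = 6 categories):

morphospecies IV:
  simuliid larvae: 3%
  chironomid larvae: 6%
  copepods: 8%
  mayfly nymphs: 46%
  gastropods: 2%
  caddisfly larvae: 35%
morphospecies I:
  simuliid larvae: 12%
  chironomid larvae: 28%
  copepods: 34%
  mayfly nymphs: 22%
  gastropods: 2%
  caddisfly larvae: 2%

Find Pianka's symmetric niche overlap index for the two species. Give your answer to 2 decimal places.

Convert percentages to proportions (divide by 100).
Σ p₁ᵢp₂ᵢ = 0.0036 + 0.0168 + 0.0272 + 0.1012 + 0.0004 + 0.0070 = 0.1562
Σp_1ᵢ² = 0.03² + 0.06² + 0.08² + 0.46² + 0.02² + 0.35² = 0.0009 + 0.0036 + 0.0064 + 0.2116 + 0.0004 + 0.1225 = 0.3454
Σp_2ᵢ² = 0.12² + 0.28² + 0.34² + 0.22² + 0.02² + 0.02² = 0.0144 + 0.0784 + 0.1156 + 0.0484 + 0.0004 + 0.0004 = 0.2576
O = 0.1562 / √(0.3454 × 0.2576) = 0.1562 / 0.29829 = 0.5237

0.52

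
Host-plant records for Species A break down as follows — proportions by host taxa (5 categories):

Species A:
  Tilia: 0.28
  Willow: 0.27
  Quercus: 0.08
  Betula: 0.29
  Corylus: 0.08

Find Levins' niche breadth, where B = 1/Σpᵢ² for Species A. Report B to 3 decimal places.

4.029

Σpᵢ² = 0.28² + 0.27² + 0.08² + 0.29² + 0.08² = 0.0784 + 0.0729 + 0.0064 + 0.0841 + 0.0064 = 0.2482
B = 1 / 0.2482 = 4.02901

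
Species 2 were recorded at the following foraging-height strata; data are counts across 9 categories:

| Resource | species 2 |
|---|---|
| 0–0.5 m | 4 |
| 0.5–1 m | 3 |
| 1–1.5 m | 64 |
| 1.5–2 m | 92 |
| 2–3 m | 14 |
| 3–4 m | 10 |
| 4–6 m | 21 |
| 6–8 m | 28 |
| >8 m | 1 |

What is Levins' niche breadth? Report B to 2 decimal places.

Proportions for species 2 (n=237): 4/237=0.0169, 3/237=0.0127, 64/237=0.2700, 92/237=0.3882, 14/237=0.0591, 10/237=0.0422, 21/237=0.0886, 28/237=0.1181, 1/237=0.0042
Σpᵢ² = 0.0169² + 0.0127² + 0.2700² + 0.3882² + 0.0591² + 0.0422² + 0.0886² + 0.1181² + 0.0042² = 0.000286 + 0.000161 + 0.072900 + 0.150699 + 0.003493 + 0.001781 + 0.007850 + 0.013948 + 0.000018 = 0.251136
B = 1 / 0.251136 = 3.9819

3.98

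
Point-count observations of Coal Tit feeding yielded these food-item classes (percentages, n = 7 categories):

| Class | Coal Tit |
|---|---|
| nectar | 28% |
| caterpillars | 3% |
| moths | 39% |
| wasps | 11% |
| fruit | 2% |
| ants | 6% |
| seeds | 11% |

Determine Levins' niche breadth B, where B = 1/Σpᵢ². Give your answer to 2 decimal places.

Convert percentages to proportions (divide by 100).
Σpᵢ² = 0.28² + 0.03² + 0.39² + 0.11² + 0.02² + 0.06² + 0.11² = 0.0784 + 0.0009 + 0.1521 + 0.0121 + 0.0004 + 0.0036 + 0.0121 = 0.2596
B = 1 / 0.2596 = 3.8521

3.85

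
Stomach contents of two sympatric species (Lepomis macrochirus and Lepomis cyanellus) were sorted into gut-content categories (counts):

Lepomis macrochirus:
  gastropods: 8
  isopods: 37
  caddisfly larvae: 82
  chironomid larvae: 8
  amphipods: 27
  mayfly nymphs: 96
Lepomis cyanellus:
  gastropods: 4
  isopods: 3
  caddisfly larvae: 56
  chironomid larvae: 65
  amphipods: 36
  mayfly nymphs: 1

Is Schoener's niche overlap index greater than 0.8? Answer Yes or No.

Proportions for Lepomis macrochirus (n=258): 8/258=0.0310, 37/258=0.1434, 82/258=0.3178, 8/258=0.0310, 27/258=0.1047, 96/258=0.3721
Proportions for Lepomis cyanellus (n=165): 4/165=0.0242, 3/165=0.0182, 56/165=0.3394, 65/165=0.3939, 36/165=0.2182, 1/165=0.0061
Σ|p₁ᵢ − p₂ᵢ| = 0.0068 + 0.1252 + 0.0216 + 0.3629 + 0.1135 + 0.3660 = 0.9960
D = 1 − ½ × 0.9960 = 1 − 0.49800 = 0.50200
D = 0.50200 < 0.8 → No.

No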